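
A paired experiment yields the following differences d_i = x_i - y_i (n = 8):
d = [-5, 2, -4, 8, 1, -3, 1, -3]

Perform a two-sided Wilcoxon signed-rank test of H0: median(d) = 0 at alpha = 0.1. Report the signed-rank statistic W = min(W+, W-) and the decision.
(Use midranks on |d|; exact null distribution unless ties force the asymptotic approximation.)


Step 1: Drop any zero differences (none here) and take |d_i|.
|d| = [5, 2, 4, 8, 1, 3, 1, 3]
Step 2: Midrank |d_i| (ties get averaged ranks).
ranks: |5|->7, |2|->3, |4|->6, |8|->8, |1|->1.5, |3|->4.5, |1|->1.5, |3|->4.5
Step 3: Attach original signs; sum ranks with positive sign and with negative sign.
W+ = 3 + 8 + 1.5 + 1.5 = 14
W- = 7 + 6 + 4.5 + 4.5 = 22
(Check: W+ + W- = 36 should equal n(n+1)/2 = 36.)
Step 4: Test statistic W = min(W+, W-) = 14.
Step 5: Ties in |d|, so use the tie-corrected normal approximation.
        E[W] = n(n+1)/4 = 8*9/4 = 18.
        Tie groups: |d|=1 (t=2), |d|=3 (t=2); sum(t^3 - t) = 12.
        Var[W] = n(n+1)(2n+1)/24 - sum(t^3-t)/48 = 1224/24 - 12/48 = 50.75.
        z = (W - E[W]) / sqrt(Var[W]) = (14 - 18) / 7.1239 = -0.5615.
        Two-sided p = 2*Phi(z) = 0.574464.
Step 6: alpha = 0.1. fail to reject H0.

W+ = 14, W- = 22, W = min = 14, p = 0.574464, fail to reject H0.


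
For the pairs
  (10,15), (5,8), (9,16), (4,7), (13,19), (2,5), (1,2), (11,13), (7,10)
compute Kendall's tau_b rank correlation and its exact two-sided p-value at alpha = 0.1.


Step 1: Enumerate the 36 unordered pairs (i,j) with i<j and classify each by sign(x_j-x_i) * sign(y_j-y_i).
  (1,2):dx=-5,dy=-7->C; (1,3):dx=-1,dy=+1->D; (1,4):dx=-6,dy=-8->C; (1,5):dx=+3,dy=+4->C
  (1,6):dx=-8,dy=-10->C; (1,7):dx=-9,dy=-13->C; (1,8):dx=+1,dy=-2->D; (1,9):dx=-3,dy=-5->C
  (2,3):dx=+4,dy=+8->C; (2,4):dx=-1,dy=-1->C; (2,5):dx=+8,dy=+11->C; (2,6):dx=-3,dy=-3->C
  (2,7):dx=-4,dy=-6->C; (2,8):dx=+6,dy=+5->C; (2,9):dx=+2,dy=+2->C; (3,4):dx=-5,dy=-9->C
  (3,5):dx=+4,dy=+3->C; (3,6):dx=-7,dy=-11->C; (3,7):dx=-8,dy=-14->C; (3,8):dx=+2,dy=-3->D
  (3,9):dx=-2,dy=-6->C; (4,5):dx=+9,dy=+12->C; (4,6):dx=-2,dy=-2->C; (4,7):dx=-3,dy=-5->C
  (4,8):dx=+7,dy=+6->C; (4,9):dx=+3,dy=+3->C; (5,6):dx=-11,dy=-14->C; (5,7):dx=-12,dy=-17->C
  (5,8):dx=-2,dy=-6->C; (5,9):dx=-6,dy=-9->C; (6,7):dx=-1,dy=-3->C; (6,8):dx=+9,dy=+8->C
  (6,9):dx=+5,dy=+5->C; (7,8):dx=+10,dy=+11->C; (7,9):dx=+6,dy=+8->C; (8,9):dx=-4,dy=-3->C
Step 2: C = 33, D = 3, total pairs = 36.
Step 3: tau = (C - D)/(n(n-1)/2) = (33 - 3)/36 = 0.833333.
Step 4: Exact two-sided p-value (enumerate n! = 362880 permutations of y under H0): p = 0.000854.
Step 5: alpha = 0.1. reject H0.

tau_b = 0.8333 (C=33, D=3), p = 0.000854, reject H0.


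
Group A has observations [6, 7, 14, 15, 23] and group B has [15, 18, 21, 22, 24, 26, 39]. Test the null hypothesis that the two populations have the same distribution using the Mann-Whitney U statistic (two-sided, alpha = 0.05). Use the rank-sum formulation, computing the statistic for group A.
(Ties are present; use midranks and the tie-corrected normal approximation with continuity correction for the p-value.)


Step 1: Combine and sort all 12 observations; assign midranks.
sorted (value, group): (6,X), (7,X), (14,X), (15,X), (15,Y), (18,Y), (21,Y), (22,Y), (23,X), (24,Y), (26,Y), (39,Y)
ranks: 6->1, 7->2, 14->3, 15->4.5, 15->4.5, 18->6, 21->7, 22->8, 23->9, 24->10, 26->11, 39->12
Step 2: Rank sum for X: R1 = 1 + 2 + 3 + 4.5 + 9 = 19.5.
Step 3: U_X = R1 - n1(n1+1)/2 = 19.5 - 5*6/2 = 19.5 - 15 = 4.5.
       U_Y = n1*n2 - U_X = 35 - 4.5 = 30.5.
Step 4: Ties are present, so use the tie-corrected normal approximation (with continuity correction) for the p-value.
Step 5: p-value = 0.041997; compare to alpha = 0.05. reject H0.

U_X = 4.5, p = 0.041997, reject H0 at alpha = 0.05.


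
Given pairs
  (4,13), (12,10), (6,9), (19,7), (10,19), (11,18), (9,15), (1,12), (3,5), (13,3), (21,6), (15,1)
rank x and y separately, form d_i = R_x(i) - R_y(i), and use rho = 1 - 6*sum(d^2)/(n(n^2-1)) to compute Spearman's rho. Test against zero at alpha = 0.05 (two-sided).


Step 1: Rank x and y separately (midranks; no ties here).
rank(x): 4->3, 12->8, 6->4, 19->11, 10->6, 11->7, 9->5, 1->1, 3->2, 13->9, 21->12, 15->10
rank(y): 13->9, 10->7, 9->6, 7->5, 19->12, 18->11, 15->10, 12->8, 5->3, 3->2, 6->4, 1->1
Step 2: d_i = R_x(i) - R_y(i); compute d_i^2.
  (3-9)^2=36, (8-7)^2=1, (4-6)^2=4, (11-5)^2=36, (6-12)^2=36, (7-11)^2=16, (5-10)^2=25, (1-8)^2=49, (2-3)^2=1, (9-2)^2=49, (12-4)^2=64, (10-1)^2=81
sum(d^2) = 398.
Step 3: rho = 1 - 6*398 / (12*(12^2 - 1)) = 1 - 2388/1716 = -0.391608.
Step 4: Under H0, t = rho * sqrt((n-2)/(1-rho^2)) = -1.3459 ~ t(10).
Step 5: Two-sided p-value from the t-distribution with 10 df = 0.208063.
Step 6: alpha = 0.05. fail to reject H0.

rho = -0.3916, p = 0.208063, fail to reject H0 at alpha = 0.05.


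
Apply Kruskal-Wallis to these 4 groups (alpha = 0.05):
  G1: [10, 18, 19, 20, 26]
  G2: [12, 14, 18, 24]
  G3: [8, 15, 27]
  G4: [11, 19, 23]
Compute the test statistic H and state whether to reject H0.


Step 1: Combine all N = 15 observations and assign midranks.
sorted (value, group, rank): (8,G3,1), (10,G1,2), (11,G4,3), (12,G2,4), (14,G2,5), (15,G3,6), (18,G1,7.5), (18,G2,7.5), (19,G1,9.5), (19,G4,9.5), (20,G1,11), (23,G4,12), (24,G2,13), (26,G1,14), (27,G3,15)
Step 2: Sum ranks within each group.
R_1 = 44 (n_1 = 5)
R_2 = 29.5 (n_2 = 4)
R_3 = 22 (n_3 = 3)
R_4 = 24.5 (n_4 = 3)
Step 3: H = 12/(N(N+1)) * sum(R_i^2/n_i) - 3(N+1)
     = 12/(15*16) * (44^2/5 + 29.5^2/4 + 22^2/3 + 24.5^2/3) - 3*16
     = 0.050000 * 966.179 - 48
     = 0.308958.
Step 4: Ties present; correction factor C = 1 - 12/(15^3 - 15) = 0.996429. Corrected H = 0.308958 / 0.996429 = 0.310066.
Step 5: Under H0, H ~ chi^2(3); p-value = 0.958124.
Step 6: alpha = 0.05. fail to reject H0.

H = 0.3101, df = 3, p = 0.958124, fail to reject H0.


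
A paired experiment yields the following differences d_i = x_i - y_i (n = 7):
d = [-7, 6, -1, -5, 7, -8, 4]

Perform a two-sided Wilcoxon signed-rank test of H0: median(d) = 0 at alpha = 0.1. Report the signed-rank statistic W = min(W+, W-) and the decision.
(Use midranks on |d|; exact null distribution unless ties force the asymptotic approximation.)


Step 1: Drop any zero differences (none here) and take |d_i|.
|d| = [7, 6, 1, 5, 7, 8, 4]
Step 2: Midrank |d_i| (ties get averaged ranks).
ranks: |7|->5.5, |6|->4, |1|->1, |5|->3, |7|->5.5, |8|->7, |4|->2
Step 3: Attach original signs; sum ranks with positive sign and with negative sign.
W+ = 4 + 5.5 + 2 = 11.5
W- = 5.5 + 1 + 3 + 7 = 16.5
(Check: W+ + W- = 28 should equal n(n+1)/2 = 28.)
Step 4: Test statistic W = min(W+, W-) = 11.5.
Step 5: Ties in |d|, so use the tie-corrected normal approximation.
        E[W] = n(n+1)/4 = 7*8/4 = 14.
        Tie groups: |d|=7 (t=2); sum(t^3 - t) = 6.
        Var[W] = n(n+1)(2n+1)/24 - sum(t^3-t)/48 = 840/24 - 6/48 = 34.875.
        z = (W - E[W]) / sqrt(Var[W]) = (11.5 - 14) / 5.9055 = -0.4233.
        Two-sided p = 2*Phi(z) = 0.672052.
Step 6: alpha = 0.1. fail to reject H0.

W+ = 11.5, W- = 16.5, W = min = 11.5, p = 0.672052, fail to reject H0.


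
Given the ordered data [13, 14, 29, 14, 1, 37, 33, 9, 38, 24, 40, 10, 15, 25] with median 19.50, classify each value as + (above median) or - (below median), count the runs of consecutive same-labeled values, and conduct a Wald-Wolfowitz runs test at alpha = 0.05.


Step 1: Compute median = 19.50; label A = above, B = below.
Labels in order: BBABBAABAAABBA  (n_A = 7, n_B = 7)
Step 2: Count runs R = 8.
Step 3: Under H0 (random ordering), E[R] = 2*n_A*n_B/(n_A+n_B) + 1 = 2*7*7/14 + 1 = 8.0000.
        Var[R] = 2*n_A*n_B*(2*n_A*n_B - n_A - n_B) / ((n_A+n_B)^2 * (n_A+n_B-1)) = 8232/2548 = 3.2308.
        SD[R] = 1.7974.
Step 4: R = E[R], so z = 0 with no continuity correction.
Step 5: Two-sided p-value via normal approximation = 2*(1 - Phi(|z|)) = 1.000000.
Step 6: alpha = 0.05. fail to reject H0.

R = 8, z = 0.0000, p = 1.000000, fail to reject H0.


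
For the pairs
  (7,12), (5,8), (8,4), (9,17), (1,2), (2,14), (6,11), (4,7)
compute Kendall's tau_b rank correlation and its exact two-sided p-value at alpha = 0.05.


Step 1: Enumerate the 28 unordered pairs (i,j) with i<j and classify each by sign(x_j-x_i) * sign(y_j-y_i).
  (1,2):dx=-2,dy=-4->C; (1,3):dx=+1,dy=-8->D; (1,4):dx=+2,dy=+5->C; (1,5):dx=-6,dy=-10->C
  (1,6):dx=-5,dy=+2->D; (1,7):dx=-1,dy=-1->C; (1,8):dx=-3,dy=-5->C; (2,3):dx=+3,dy=-4->D
  (2,4):dx=+4,dy=+9->C; (2,5):dx=-4,dy=-6->C; (2,6):dx=-3,dy=+6->D; (2,7):dx=+1,dy=+3->C
  (2,8):dx=-1,dy=-1->C; (3,4):dx=+1,dy=+13->C; (3,5):dx=-7,dy=-2->C; (3,6):dx=-6,dy=+10->D
  (3,7):dx=-2,dy=+7->D; (3,8):dx=-4,dy=+3->D; (4,5):dx=-8,dy=-15->C; (4,6):dx=-7,dy=-3->C
  (4,7):dx=-3,dy=-6->C; (4,8):dx=-5,dy=-10->C; (5,6):dx=+1,dy=+12->C; (5,7):dx=+5,dy=+9->C
  (5,8):dx=+3,dy=+5->C; (6,7):dx=+4,dy=-3->D; (6,8):dx=+2,dy=-7->D; (7,8):dx=-2,dy=-4->C
Step 2: C = 19, D = 9, total pairs = 28.
Step 3: tau = (C - D)/(n(n-1)/2) = (19 - 9)/28 = 0.357143.
Step 4: Exact two-sided p-value (enumerate n! = 40320 permutations of y under H0): p = 0.275099.
Step 5: alpha = 0.05. fail to reject H0.

tau_b = 0.3571 (C=19, D=9), p = 0.275099, fail to reject H0.


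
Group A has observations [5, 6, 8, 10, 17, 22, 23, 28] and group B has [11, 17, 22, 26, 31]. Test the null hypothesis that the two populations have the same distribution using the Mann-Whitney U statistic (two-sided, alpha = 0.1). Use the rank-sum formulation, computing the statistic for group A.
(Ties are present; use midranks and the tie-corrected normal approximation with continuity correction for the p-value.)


Step 1: Combine and sort all 13 observations; assign midranks.
sorted (value, group): (5,X), (6,X), (8,X), (10,X), (11,Y), (17,X), (17,Y), (22,X), (22,Y), (23,X), (26,Y), (28,X), (31,Y)
ranks: 5->1, 6->2, 8->3, 10->4, 11->5, 17->6.5, 17->6.5, 22->8.5, 22->8.5, 23->10, 26->11, 28->12, 31->13
Step 2: Rank sum for X: R1 = 1 + 2 + 3 + 4 + 6.5 + 8.5 + 10 + 12 = 47.
Step 3: U_X = R1 - n1(n1+1)/2 = 47 - 8*9/2 = 47 - 36 = 11.
       U_Y = n1*n2 - U_X = 40 - 11 = 29.
Step 4: Ties are present, so use the tie-corrected normal approximation (with continuity correction) for the p-value.
Step 5: p-value = 0.212139; compare to alpha = 0.1. fail to reject H0.

U_X = 11, p = 0.212139, fail to reject H0 at alpha = 0.1.


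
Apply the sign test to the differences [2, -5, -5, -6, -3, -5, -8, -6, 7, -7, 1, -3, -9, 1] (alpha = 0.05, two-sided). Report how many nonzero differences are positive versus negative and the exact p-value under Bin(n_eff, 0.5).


Step 1: Discard zero differences. Original n = 14; n_eff = number of nonzero differences = 14.
Nonzero differences (with sign): +2, -5, -5, -6, -3, -5, -8, -6, +7, -7, +1, -3, -9, +1
Step 2: Count signs: positive = 4, negative = 10.
Step 3: Under H0: P(positive) = 0.5, so the number of positives S ~ Bin(14, 0.5).
Step 4: Two-sided exact p-value = sum of Bin(14,0.5) probabilities at or below the observed probability = 0.179565.
Step 5: alpha = 0.05. fail to reject H0.

n_eff = 14, pos = 4, neg = 10, p = 0.179565, fail to reject H0.


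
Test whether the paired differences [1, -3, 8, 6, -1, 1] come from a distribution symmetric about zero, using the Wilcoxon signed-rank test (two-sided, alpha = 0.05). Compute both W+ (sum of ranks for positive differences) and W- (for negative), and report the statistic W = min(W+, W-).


Step 1: Drop any zero differences (none here) and take |d_i|.
|d| = [1, 3, 8, 6, 1, 1]
Step 2: Midrank |d_i| (ties get averaged ranks).
ranks: |1|->2, |3|->4, |8|->6, |6|->5, |1|->2, |1|->2
Step 3: Attach original signs; sum ranks with positive sign and with negative sign.
W+ = 2 + 6 + 5 + 2 = 15
W- = 4 + 2 = 6
(Check: W+ + W- = 21 should equal n(n+1)/2 = 21.)
Step 4: Test statistic W = min(W+, W-) = 6.
Step 5: Ties in |d|, so use the tie-corrected normal approximation.
        E[W] = n(n+1)/4 = 6*7/4 = 10.5.
        Tie groups: |d|=1 (t=3); sum(t^3 - t) = 24.
        Var[W] = n(n+1)(2n+1)/24 - sum(t^3-t)/48 = 546/24 - 24/48 = 22.25.
        z = (W - E[W]) / sqrt(Var[W]) = (6 - 10.5) / 4.7170 = -0.9540.
        Two-sided p = 2*Phi(z) = 0.340085.
Step 6: alpha = 0.05. fail to reject H0.

W+ = 15, W- = 6, W = min = 6, p = 0.340085, fail to reject H0.


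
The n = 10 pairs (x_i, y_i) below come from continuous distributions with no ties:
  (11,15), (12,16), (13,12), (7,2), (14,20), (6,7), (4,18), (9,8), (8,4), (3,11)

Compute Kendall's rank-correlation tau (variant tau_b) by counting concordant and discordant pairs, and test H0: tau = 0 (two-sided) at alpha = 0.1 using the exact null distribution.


Step 1: Enumerate the 45 unordered pairs (i,j) with i<j and classify each by sign(x_j-x_i) * sign(y_j-y_i).
  (1,2):dx=+1,dy=+1->C; (1,3):dx=+2,dy=-3->D; (1,4):dx=-4,dy=-13->C; (1,5):dx=+3,dy=+5->C
  (1,6):dx=-5,dy=-8->C; (1,7):dx=-7,dy=+3->D; (1,8):dx=-2,dy=-7->C; (1,9):dx=-3,dy=-11->C
  (1,10):dx=-8,dy=-4->C; (2,3):dx=+1,dy=-4->D; (2,4):dx=-5,dy=-14->C; (2,5):dx=+2,dy=+4->C
  (2,6):dx=-6,dy=-9->C; (2,7):dx=-8,dy=+2->D; (2,8):dx=-3,dy=-8->C; (2,9):dx=-4,dy=-12->C
  (2,10):dx=-9,dy=-5->C; (3,4):dx=-6,dy=-10->C; (3,5):dx=+1,dy=+8->C; (3,6):dx=-7,dy=-5->C
  (3,7):dx=-9,dy=+6->D; (3,8):dx=-4,dy=-4->C; (3,9):dx=-5,dy=-8->C; (3,10):dx=-10,dy=-1->C
  (4,5):dx=+7,dy=+18->C; (4,6):dx=-1,dy=+5->D; (4,7):dx=-3,dy=+16->D; (4,8):dx=+2,dy=+6->C
  (4,9):dx=+1,dy=+2->C; (4,10):dx=-4,dy=+9->D; (5,6):dx=-8,dy=-13->C; (5,7):dx=-10,dy=-2->C
  (5,8):dx=-5,dy=-12->C; (5,9):dx=-6,dy=-16->C; (5,10):dx=-11,dy=-9->C; (6,7):dx=-2,dy=+11->D
  (6,8):dx=+3,dy=+1->C; (6,9):dx=+2,dy=-3->D; (6,10):dx=-3,dy=+4->D; (7,8):dx=+5,dy=-10->D
  (7,9):dx=+4,dy=-14->D; (7,10):dx=-1,dy=-7->C; (8,9):dx=-1,dy=-4->C; (8,10):dx=-6,dy=+3->D
  (9,10):dx=-5,dy=+7->D
Step 2: C = 30, D = 15, total pairs = 45.
Step 3: tau = (C - D)/(n(n-1)/2) = (30 - 15)/45 = 0.333333.
Step 4: Exact two-sided p-value (enumerate n! = 3628800 permutations of y under H0): p = 0.216373.
Step 5: alpha = 0.1. fail to reject H0.

tau_b = 0.3333 (C=30, D=15), p = 0.216373, fail to reject H0.


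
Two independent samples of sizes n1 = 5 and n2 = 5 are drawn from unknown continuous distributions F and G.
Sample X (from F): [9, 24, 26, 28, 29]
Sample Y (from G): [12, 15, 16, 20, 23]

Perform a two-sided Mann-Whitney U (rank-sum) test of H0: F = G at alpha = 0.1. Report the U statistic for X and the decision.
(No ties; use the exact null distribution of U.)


Step 1: Combine and sort all 10 observations; assign midranks.
sorted (value, group): (9,X), (12,Y), (15,Y), (16,Y), (20,Y), (23,Y), (24,X), (26,X), (28,X), (29,X)
ranks: 9->1, 12->2, 15->3, 16->4, 20->5, 23->6, 24->7, 26->8, 28->9, 29->10
Step 2: Rank sum for X: R1 = 1 + 7 + 8 + 9 + 10 = 35.
Step 3: U_X = R1 - n1(n1+1)/2 = 35 - 5*6/2 = 35 - 15 = 20.
       U_Y = n1*n2 - U_X = 25 - 20 = 5.
Step 4: No ties, so the exact null distribution of U (based on enumerating the C(10,5) = 252 equally likely rank assignments) gives the two-sided p-value.
Step 5: p-value = 0.150794; compare to alpha = 0.1. fail to reject H0.

U_X = 20, p = 0.150794, fail to reject H0 at alpha = 0.1.


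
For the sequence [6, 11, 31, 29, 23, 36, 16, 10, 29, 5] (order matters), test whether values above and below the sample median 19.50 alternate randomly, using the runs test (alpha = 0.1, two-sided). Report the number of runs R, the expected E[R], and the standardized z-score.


Step 1: Compute median = 19.50; label A = above, B = below.
Labels in order: BBAAAABBAB  (n_A = 5, n_B = 5)
Step 2: Count runs R = 5.
Step 3: Under H0 (random ordering), E[R] = 2*n_A*n_B/(n_A+n_B) + 1 = 2*5*5/10 + 1 = 6.0000.
        Var[R] = 2*n_A*n_B*(2*n_A*n_B - n_A - n_B) / ((n_A+n_B)^2 * (n_A+n_B-1)) = 2000/900 = 2.2222.
        SD[R] = 1.4907.
Step 4: Continuity-corrected z = (R + 0.5 - E[R]) / SD[R] = (5 + 0.5 - 6.0000) / 1.4907 = -0.3354.
Step 5: Two-sided p-value via normal approximation = 2*(1 - Phi(|z|)) = 0.737316.
Step 6: alpha = 0.1. fail to reject H0.

R = 5, z = -0.3354, p = 0.737316, fail to reject H0.


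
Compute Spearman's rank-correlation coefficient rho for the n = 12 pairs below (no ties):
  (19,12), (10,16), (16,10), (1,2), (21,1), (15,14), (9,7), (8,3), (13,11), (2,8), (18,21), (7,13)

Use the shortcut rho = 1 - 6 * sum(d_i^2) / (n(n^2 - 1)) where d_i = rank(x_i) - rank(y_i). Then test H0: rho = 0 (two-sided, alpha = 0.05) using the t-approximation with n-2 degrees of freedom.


Step 1: Rank x and y separately (midranks; no ties here).
rank(x): 19->11, 10->6, 16->9, 1->1, 21->12, 15->8, 9->5, 8->4, 13->7, 2->2, 18->10, 7->3
rank(y): 12->8, 16->11, 10->6, 2->2, 1->1, 14->10, 7->4, 3->3, 11->7, 8->5, 21->12, 13->9
Step 2: d_i = R_x(i) - R_y(i); compute d_i^2.
  (11-8)^2=9, (6-11)^2=25, (9-6)^2=9, (1-2)^2=1, (12-1)^2=121, (8-10)^2=4, (5-4)^2=1, (4-3)^2=1, (7-7)^2=0, (2-5)^2=9, (10-12)^2=4, (3-9)^2=36
sum(d^2) = 220.
Step 3: rho = 1 - 6*220 / (12*(12^2 - 1)) = 1 - 1320/1716 = 0.230769.
Step 4: Under H0, t = rho * sqrt((n-2)/(1-rho^2)) = 0.7500 ~ t(10).
Step 5: Two-sided p-value from the t-distribution with 10 df = 0.470532.
Step 6: alpha = 0.05. fail to reject H0.

rho = 0.2308, p = 0.470532, fail to reject H0 at alpha = 0.05.


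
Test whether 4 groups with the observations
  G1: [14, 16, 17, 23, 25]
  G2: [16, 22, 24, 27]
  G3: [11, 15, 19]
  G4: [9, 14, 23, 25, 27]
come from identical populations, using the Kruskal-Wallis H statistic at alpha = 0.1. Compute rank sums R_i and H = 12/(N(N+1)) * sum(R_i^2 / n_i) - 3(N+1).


Step 1: Combine all N = 17 observations and assign midranks.
sorted (value, group, rank): (9,G4,1), (11,G3,2), (14,G1,3.5), (14,G4,3.5), (15,G3,5), (16,G1,6.5), (16,G2,6.5), (17,G1,8), (19,G3,9), (22,G2,10), (23,G1,11.5), (23,G4,11.5), (24,G2,13), (25,G1,14.5), (25,G4,14.5), (27,G2,16.5), (27,G4,16.5)
Step 2: Sum ranks within each group.
R_1 = 44 (n_1 = 5)
R_2 = 46 (n_2 = 4)
R_3 = 16 (n_3 = 3)
R_4 = 47 (n_4 = 5)
Step 3: H = 12/(N(N+1)) * sum(R_i^2/n_i) - 3(N+1)
     = 12/(17*18) * (44^2/5 + 46^2/4 + 16^2/3 + 47^2/5) - 3*18
     = 0.039216 * 1443.33 - 54
     = 2.601307.
Step 4: Ties present; correction factor C = 1 - 30/(17^3 - 17) = 0.993873. Corrected H = 2.601307 / 0.993873 = 2.617345.
Step 5: Under H0, H ~ chi^2(3); p-value = 0.454457.
Step 6: alpha = 0.1. fail to reject H0.

H = 2.6173, df = 3, p = 0.454457, fail to reject H0.


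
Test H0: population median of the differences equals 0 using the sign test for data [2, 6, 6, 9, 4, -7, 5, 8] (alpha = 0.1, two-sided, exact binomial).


Step 1: Discard zero differences. Original n = 8; n_eff = number of nonzero differences = 8.
Nonzero differences (with sign): +2, +6, +6, +9, +4, -7, +5, +8
Step 2: Count signs: positive = 7, negative = 1.
Step 3: Under H0: P(positive) = 0.5, so the number of positives S ~ Bin(8, 0.5).
Step 4: Two-sided exact p-value = sum of Bin(8,0.5) probabilities at or below the observed probability = 0.070312.
Step 5: alpha = 0.1. reject H0.

n_eff = 8, pos = 7, neg = 1, p = 0.070312, reject H0.


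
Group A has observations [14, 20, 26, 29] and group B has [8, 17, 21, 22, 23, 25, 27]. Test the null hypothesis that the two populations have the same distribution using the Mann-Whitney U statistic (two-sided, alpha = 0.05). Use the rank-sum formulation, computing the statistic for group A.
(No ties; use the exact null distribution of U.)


Step 1: Combine and sort all 11 observations; assign midranks.
sorted (value, group): (8,Y), (14,X), (17,Y), (20,X), (21,Y), (22,Y), (23,Y), (25,Y), (26,X), (27,Y), (29,X)
ranks: 8->1, 14->2, 17->3, 20->4, 21->5, 22->6, 23->7, 25->8, 26->9, 27->10, 29->11
Step 2: Rank sum for X: R1 = 2 + 4 + 9 + 11 = 26.
Step 3: U_X = R1 - n1(n1+1)/2 = 26 - 4*5/2 = 26 - 10 = 16.
       U_Y = n1*n2 - U_X = 28 - 16 = 12.
Step 4: No ties, so the exact null distribution of U (based on enumerating the C(11,4) = 330 equally likely rank assignments) gives the two-sided p-value.
Step 5: p-value = 0.787879; compare to alpha = 0.05. fail to reject H0.

U_X = 16, p = 0.787879, fail to reject H0 at alpha = 0.05.


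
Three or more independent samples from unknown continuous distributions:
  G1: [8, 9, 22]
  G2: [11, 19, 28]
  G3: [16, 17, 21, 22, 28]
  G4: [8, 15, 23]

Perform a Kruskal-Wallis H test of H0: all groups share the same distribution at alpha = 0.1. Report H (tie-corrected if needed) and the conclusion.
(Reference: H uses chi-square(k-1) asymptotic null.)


Step 1: Combine all N = 14 observations and assign midranks.
sorted (value, group, rank): (8,G1,1.5), (8,G4,1.5), (9,G1,3), (11,G2,4), (15,G4,5), (16,G3,6), (17,G3,7), (19,G2,8), (21,G3,9), (22,G1,10.5), (22,G3,10.5), (23,G4,12), (28,G2,13.5), (28,G3,13.5)
Step 2: Sum ranks within each group.
R_1 = 15 (n_1 = 3)
R_2 = 25.5 (n_2 = 3)
R_3 = 46 (n_3 = 5)
R_4 = 18.5 (n_4 = 3)
Step 3: H = 12/(N(N+1)) * sum(R_i^2/n_i) - 3(N+1)
     = 12/(14*15) * (15^2/3 + 25.5^2/3 + 46^2/5 + 18.5^2/3) - 3*15
     = 0.057143 * 829.033 - 45
     = 2.373333.
Step 4: Ties present; correction factor C = 1 - 18/(14^3 - 14) = 0.993407. Corrected H = 2.373333 / 0.993407 = 2.389086.
Step 5: Under H0, H ~ chi^2(3); p-value = 0.495670.
Step 6: alpha = 0.1. fail to reject H0.

H = 2.3891, df = 3, p = 0.495670, fail to reject H0.


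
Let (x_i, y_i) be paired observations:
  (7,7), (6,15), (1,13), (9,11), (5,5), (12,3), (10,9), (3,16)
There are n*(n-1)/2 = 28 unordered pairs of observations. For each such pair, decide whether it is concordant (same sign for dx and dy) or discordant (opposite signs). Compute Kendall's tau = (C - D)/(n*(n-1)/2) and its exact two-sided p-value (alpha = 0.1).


Step 1: Enumerate the 28 unordered pairs (i,j) with i<j and classify each by sign(x_j-x_i) * sign(y_j-y_i).
  (1,2):dx=-1,dy=+8->D; (1,3):dx=-6,dy=+6->D; (1,4):dx=+2,dy=+4->C; (1,5):dx=-2,dy=-2->C
  (1,6):dx=+5,dy=-4->D; (1,7):dx=+3,dy=+2->C; (1,8):dx=-4,dy=+9->D; (2,3):dx=-5,dy=-2->C
  (2,4):dx=+3,dy=-4->D; (2,5):dx=-1,dy=-10->C; (2,6):dx=+6,dy=-12->D; (2,7):dx=+4,dy=-6->D
  (2,8):dx=-3,dy=+1->D; (3,4):dx=+8,dy=-2->D; (3,5):dx=+4,dy=-8->D; (3,6):dx=+11,dy=-10->D
  (3,7):dx=+9,dy=-4->D; (3,8):dx=+2,dy=+3->C; (4,5):dx=-4,dy=-6->C; (4,6):dx=+3,dy=-8->D
  (4,7):dx=+1,dy=-2->D; (4,8):dx=-6,dy=+5->D; (5,6):dx=+7,dy=-2->D; (5,7):dx=+5,dy=+4->C
  (5,8):dx=-2,dy=+11->D; (6,7):dx=-2,dy=+6->D; (6,8):dx=-9,dy=+13->D; (7,8):dx=-7,dy=+7->D
Step 2: C = 8, D = 20, total pairs = 28.
Step 3: tau = (C - D)/(n(n-1)/2) = (8 - 20)/28 = -0.428571.
Step 4: Exact two-sided p-value (enumerate n! = 40320 permutations of y under H0): p = 0.178869.
Step 5: alpha = 0.1. fail to reject H0.

tau_b = -0.4286 (C=8, D=20), p = 0.178869, fail to reject H0.


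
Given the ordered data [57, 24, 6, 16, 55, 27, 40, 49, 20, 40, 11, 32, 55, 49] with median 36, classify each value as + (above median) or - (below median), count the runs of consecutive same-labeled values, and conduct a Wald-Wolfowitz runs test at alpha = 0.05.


Step 1: Compute median = 36; label A = above, B = below.
Labels in order: ABBBABAABABBAA  (n_A = 7, n_B = 7)
Step 2: Count runs R = 9.
Step 3: Under H0 (random ordering), E[R] = 2*n_A*n_B/(n_A+n_B) + 1 = 2*7*7/14 + 1 = 8.0000.
        Var[R] = 2*n_A*n_B*(2*n_A*n_B - n_A - n_B) / ((n_A+n_B)^2 * (n_A+n_B-1)) = 8232/2548 = 3.2308.
        SD[R] = 1.7974.
Step 4: Continuity-corrected z = (R - 0.5 - E[R]) / SD[R] = (9 - 0.5 - 8.0000) / 1.7974 = 0.2782.
Step 5: Two-sided p-value via normal approximation = 2*(1 - Phi(|z|)) = 0.780879.
Step 6: alpha = 0.05. fail to reject H0.

R = 9, z = 0.2782, p = 0.780879, fail to reject H0.


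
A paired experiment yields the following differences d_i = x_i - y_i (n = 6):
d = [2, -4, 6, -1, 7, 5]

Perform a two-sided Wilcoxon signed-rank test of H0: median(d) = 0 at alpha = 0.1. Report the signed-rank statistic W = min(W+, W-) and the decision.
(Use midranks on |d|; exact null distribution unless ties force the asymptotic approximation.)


Step 1: Drop any zero differences (none here) and take |d_i|.
|d| = [2, 4, 6, 1, 7, 5]
Step 2: Midrank |d_i| (ties get averaged ranks).
ranks: |2|->2, |4|->3, |6|->5, |1|->1, |7|->6, |5|->4
Step 3: Attach original signs; sum ranks with positive sign and with negative sign.
W+ = 2 + 5 + 6 + 4 = 17
W- = 3 + 1 = 4
(Check: W+ + W- = 21 should equal n(n+1)/2 = 21.)
Step 4: Test statistic W = min(W+, W-) = 4.
Step 5: No ties, so the exact null distribution over the 2^6 = 64 sign assignments gives the two-sided p-value = 0.218750.
Step 6: alpha = 0.1. fail to reject H0.

W+ = 17, W- = 4, W = min = 4, p = 0.218750, fail to reject H0.


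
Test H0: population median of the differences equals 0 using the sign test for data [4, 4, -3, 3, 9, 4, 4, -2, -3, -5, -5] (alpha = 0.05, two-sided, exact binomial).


Step 1: Discard zero differences. Original n = 11; n_eff = number of nonzero differences = 11.
Nonzero differences (with sign): +4, +4, -3, +3, +9, +4, +4, -2, -3, -5, -5
Step 2: Count signs: positive = 6, negative = 5.
Step 3: Under H0: P(positive) = 0.5, so the number of positives S ~ Bin(11, 0.5).
Step 4: Two-sided exact p-value = sum of Bin(11,0.5) probabilities at or below the observed probability = 1.000000.
Step 5: alpha = 0.05. fail to reject H0.

n_eff = 11, pos = 6, neg = 5, p = 1.000000, fail to reject H0.


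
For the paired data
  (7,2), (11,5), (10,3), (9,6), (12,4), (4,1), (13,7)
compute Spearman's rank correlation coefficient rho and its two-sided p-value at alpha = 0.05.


Step 1: Rank x and y separately (midranks; no ties here).
rank(x): 7->2, 11->5, 10->4, 9->3, 12->6, 4->1, 13->7
rank(y): 2->2, 5->5, 3->3, 6->6, 4->4, 1->1, 7->7
Step 2: d_i = R_x(i) - R_y(i); compute d_i^2.
  (2-2)^2=0, (5-5)^2=0, (4-3)^2=1, (3-6)^2=9, (6-4)^2=4, (1-1)^2=0, (7-7)^2=0
sum(d^2) = 14.
Step 3: rho = 1 - 6*14 / (7*(7^2 - 1)) = 1 - 84/336 = 0.750000.
Step 4: Under H0, t = rho * sqrt((n-2)/(1-rho^2)) = 2.5355 ~ t(5).
Step 5: Two-sided p-value from the t-distribution with 5 df = 0.052181.
Step 6: alpha = 0.05. fail to reject H0.

rho = 0.7500, p = 0.052181, fail to reject H0 at alpha = 0.05.


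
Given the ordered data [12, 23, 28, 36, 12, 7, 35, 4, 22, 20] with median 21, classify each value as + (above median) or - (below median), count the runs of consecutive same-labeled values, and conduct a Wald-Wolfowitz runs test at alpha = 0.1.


Step 1: Compute median = 21; label A = above, B = below.
Labels in order: BAAABBABAB  (n_A = 5, n_B = 5)
Step 2: Count runs R = 7.
Step 3: Under H0 (random ordering), E[R] = 2*n_A*n_B/(n_A+n_B) + 1 = 2*5*5/10 + 1 = 6.0000.
        Var[R] = 2*n_A*n_B*(2*n_A*n_B - n_A - n_B) / ((n_A+n_B)^2 * (n_A+n_B-1)) = 2000/900 = 2.2222.
        SD[R] = 1.4907.
Step 4: Continuity-corrected z = (R - 0.5 - E[R]) / SD[R] = (7 - 0.5 - 6.0000) / 1.4907 = 0.3354.
Step 5: Two-sided p-value via normal approximation = 2*(1 - Phi(|z|)) = 0.737316.
Step 6: alpha = 0.1. fail to reject H0.

R = 7, z = 0.3354, p = 0.737316, fail to reject H0.


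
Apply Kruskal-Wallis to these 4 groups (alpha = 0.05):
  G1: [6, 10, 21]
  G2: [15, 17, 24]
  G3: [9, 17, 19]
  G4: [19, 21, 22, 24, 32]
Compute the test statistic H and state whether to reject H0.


Step 1: Combine all N = 14 observations and assign midranks.
sorted (value, group, rank): (6,G1,1), (9,G3,2), (10,G1,3), (15,G2,4), (17,G2,5.5), (17,G3,5.5), (19,G3,7.5), (19,G4,7.5), (21,G1,9.5), (21,G4,9.5), (22,G4,11), (24,G2,12.5), (24,G4,12.5), (32,G4,14)
Step 2: Sum ranks within each group.
R_1 = 13.5 (n_1 = 3)
R_2 = 22 (n_2 = 3)
R_3 = 15 (n_3 = 3)
R_4 = 54.5 (n_4 = 5)
Step 3: H = 12/(N(N+1)) * sum(R_i^2/n_i) - 3(N+1)
     = 12/(14*15) * (13.5^2/3 + 22^2/3 + 15^2/3 + 54.5^2/5) - 3*15
     = 0.057143 * 891.133 - 45
     = 5.921905.
Step 4: Ties present; correction factor C = 1 - 24/(14^3 - 14) = 0.991209. Corrected H = 5.921905 / 0.991209 = 5.974427.
Step 5: Under H0, H ~ chi^2(3); p-value = 0.112861.
Step 6: alpha = 0.05. fail to reject H0.

H = 5.9744, df = 3, p = 0.112861, fail to reject H0.


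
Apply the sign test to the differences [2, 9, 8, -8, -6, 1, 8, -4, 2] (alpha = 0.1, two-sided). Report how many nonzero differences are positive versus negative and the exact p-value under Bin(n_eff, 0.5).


Step 1: Discard zero differences. Original n = 9; n_eff = number of nonzero differences = 9.
Nonzero differences (with sign): +2, +9, +8, -8, -6, +1, +8, -4, +2
Step 2: Count signs: positive = 6, negative = 3.
Step 3: Under H0: P(positive) = 0.5, so the number of positives S ~ Bin(9, 0.5).
Step 4: Two-sided exact p-value = sum of Bin(9,0.5) probabilities at or below the observed probability = 0.507812.
Step 5: alpha = 0.1. fail to reject H0.

n_eff = 9, pos = 6, neg = 3, p = 0.507812, fail to reject H0.


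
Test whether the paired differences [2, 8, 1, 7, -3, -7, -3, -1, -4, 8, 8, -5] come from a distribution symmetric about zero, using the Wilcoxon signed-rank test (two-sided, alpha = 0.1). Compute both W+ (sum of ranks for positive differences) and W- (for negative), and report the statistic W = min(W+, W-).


Step 1: Drop any zero differences (none here) and take |d_i|.
|d| = [2, 8, 1, 7, 3, 7, 3, 1, 4, 8, 8, 5]
Step 2: Midrank |d_i| (ties get averaged ranks).
ranks: |2|->3, |8|->11, |1|->1.5, |7|->8.5, |3|->4.5, |7|->8.5, |3|->4.5, |1|->1.5, |4|->6, |8|->11, |8|->11, |5|->7
Step 3: Attach original signs; sum ranks with positive sign and with negative sign.
W+ = 3 + 11 + 1.5 + 8.5 + 11 + 11 = 46
W- = 4.5 + 8.5 + 4.5 + 1.5 + 6 + 7 = 32
(Check: W+ + W- = 78 should equal n(n+1)/2 = 78.)
Step 4: Test statistic W = min(W+, W-) = 32.
Step 5: Ties in |d|, so use the tie-corrected normal approximation.
        E[W] = n(n+1)/4 = 12*13/4 = 39.
        Tie groups: |d|=1 (t=2), |d|=3 (t=2), |d|=7 (t=2), |d|=8 (t=3); sum(t^3 - t) = 42.
        Var[W] = n(n+1)(2n+1)/24 - sum(t^3-t)/48 = 3900/24 - 42/48 = 161.625.
        z = (W - E[W]) / sqrt(Var[W]) = (32 - 39) / 12.7132 = -0.5506.
        Two-sided p = 2*Phi(z) = 0.581901.
Step 6: alpha = 0.1. fail to reject H0.

W+ = 46, W- = 32, W = min = 32, p = 0.581901, fail to reject H0.


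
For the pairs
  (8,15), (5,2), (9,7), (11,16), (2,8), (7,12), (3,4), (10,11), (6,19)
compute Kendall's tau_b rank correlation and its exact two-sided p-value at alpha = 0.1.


Step 1: Enumerate the 36 unordered pairs (i,j) with i<j and classify each by sign(x_j-x_i) * sign(y_j-y_i).
  (1,2):dx=-3,dy=-13->C; (1,3):dx=+1,dy=-8->D; (1,4):dx=+3,dy=+1->C; (1,5):dx=-6,dy=-7->C
  (1,6):dx=-1,dy=-3->C; (1,7):dx=-5,dy=-11->C; (1,8):dx=+2,dy=-4->D; (1,9):dx=-2,dy=+4->D
  (2,3):dx=+4,dy=+5->C; (2,4):dx=+6,dy=+14->C; (2,5):dx=-3,dy=+6->D; (2,6):dx=+2,dy=+10->C
  (2,7):dx=-2,dy=+2->D; (2,8):dx=+5,dy=+9->C; (2,9):dx=+1,dy=+17->C; (3,4):dx=+2,dy=+9->C
  (3,5):dx=-7,dy=+1->D; (3,6):dx=-2,dy=+5->D; (3,7):dx=-6,dy=-3->C; (3,8):dx=+1,dy=+4->C
  (3,9):dx=-3,dy=+12->D; (4,5):dx=-9,dy=-8->C; (4,6):dx=-4,dy=-4->C; (4,7):dx=-8,dy=-12->C
  (4,8):dx=-1,dy=-5->C; (4,9):dx=-5,dy=+3->D; (5,6):dx=+5,dy=+4->C; (5,7):dx=+1,dy=-4->D
  (5,8):dx=+8,dy=+3->C; (5,9):dx=+4,dy=+11->C; (6,7):dx=-4,dy=-8->C; (6,8):dx=+3,dy=-1->D
  (6,9):dx=-1,dy=+7->D; (7,8):dx=+7,dy=+7->C; (7,9):dx=+3,dy=+15->C; (8,9):dx=-4,dy=+8->D
Step 2: C = 23, D = 13, total pairs = 36.
Step 3: tau = (C - D)/(n(n-1)/2) = (23 - 13)/36 = 0.277778.
Step 4: Exact two-sided p-value (enumerate n! = 362880 permutations of y under H0): p = 0.358488.
Step 5: alpha = 0.1. fail to reject H0.

tau_b = 0.2778 (C=23, D=13), p = 0.358488, fail to reject H0.


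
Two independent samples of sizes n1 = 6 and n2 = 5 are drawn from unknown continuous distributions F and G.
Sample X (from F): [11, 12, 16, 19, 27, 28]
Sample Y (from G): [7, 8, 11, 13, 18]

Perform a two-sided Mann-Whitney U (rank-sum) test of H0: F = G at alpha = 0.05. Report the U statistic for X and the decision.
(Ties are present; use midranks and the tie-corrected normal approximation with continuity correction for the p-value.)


Step 1: Combine and sort all 11 observations; assign midranks.
sorted (value, group): (7,Y), (8,Y), (11,X), (11,Y), (12,X), (13,Y), (16,X), (18,Y), (19,X), (27,X), (28,X)
ranks: 7->1, 8->2, 11->3.5, 11->3.5, 12->5, 13->6, 16->7, 18->8, 19->9, 27->10, 28->11
Step 2: Rank sum for X: R1 = 3.5 + 5 + 7 + 9 + 10 + 11 = 45.5.
Step 3: U_X = R1 - n1(n1+1)/2 = 45.5 - 6*7/2 = 45.5 - 21 = 24.5.
       U_Y = n1*n2 - U_X = 30 - 24.5 = 5.5.
Step 4: Ties are present, so use the tie-corrected normal approximation (with continuity correction) for the p-value.
Step 5: p-value = 0.099576; compare to alpha = 0.05. fail to reject H0.

U_X = 24.5, p = 0.099576, fail to reject H0 at alpha = 0.05.


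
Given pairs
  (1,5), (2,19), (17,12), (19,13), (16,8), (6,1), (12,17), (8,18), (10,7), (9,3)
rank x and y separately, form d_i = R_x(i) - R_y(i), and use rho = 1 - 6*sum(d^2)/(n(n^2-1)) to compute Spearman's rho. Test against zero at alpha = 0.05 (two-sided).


Step 1: Rank x and y separately (midranks; no ties here).
rank(x): 1->1, 2->2, 17->9, 19->10, 16->8, 6->3, 12->7, 8->4, 10->6, 9->5
rank(y): 5->3, 19->10, 12->6, 13->7, 8->5, 1->1, 17->8, 18->9, 7->4, 3->2
Step 2: d_i = R_x(i) - R_y(i); compute d_i^2.
  (1-3)^2=4, (2-10)^2=64, (9-6)^2=9, (10-7)^2=9, (8-5)^2=9, (3-1)^2=4, (7-8)^2=1, (4-9)^2=25, (6-4)^2=4, (5-2)^2=9
sum(d^2) = 138.
Step 3: rho = 1 - 6*138 / (10*(10^2 - 1)) = 1 - 828/990 = 0.163636.
Step 4: Under H0, t = rho * sqrt((n-2)/(1-rho^2)) = 0.4692 ~ t(8).
Step 5: Two-sided p-value from the t-distribution with 8 df = 0.651477.
Step 6: alpha = 0.05. fail to reject H0.

rho = 0.1636, p = 0.651477, fail to reject H0 at alpha = 0.05.


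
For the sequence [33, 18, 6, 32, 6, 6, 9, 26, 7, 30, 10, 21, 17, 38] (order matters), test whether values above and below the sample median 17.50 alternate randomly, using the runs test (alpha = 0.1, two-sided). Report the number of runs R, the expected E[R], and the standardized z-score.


Step 1: Compute median = 17.50; label A = above, B = below.
Labels in order: AABABBBABABABA  (n_A = 7, n_B = 7)
Step 2: Count runs R = 11.
Step 3: Under H0 (random ordering), E[R] = 2*n_A*n_B/(n_A+n_B) + 1 = 2*7*7/14 + 1 = 8.0000.
        Var[R] = 2*n_A*n_B*(2*n_A*n_B - n_A - n_B) / ((n_A+n_B)^2 * (n_A+n_B-1)) = 8232/2548 = 3.2308.
        SD[R] = 1.7974.
Step 4: Continuity-corrected z = (R - 0.5 - E[R]) / SD[R] = (11 - 0.5 - 8.0000) / 1.7974 = 1.3909.
Step 5: Two-sided p-value via normal approximation = 2*(1 - Phi(|z|)) = 0.164264.
Step 6: alpha = 0.1. fail to reject H0.

R = 11, z = 1.3909, p = 0.164264, fail to reject H0.


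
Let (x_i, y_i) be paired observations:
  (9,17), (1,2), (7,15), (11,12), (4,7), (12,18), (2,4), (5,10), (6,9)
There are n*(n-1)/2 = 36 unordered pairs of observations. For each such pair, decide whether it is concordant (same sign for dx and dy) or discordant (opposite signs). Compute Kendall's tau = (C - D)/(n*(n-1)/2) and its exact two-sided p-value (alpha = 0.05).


Step 1: Enumerate the 36 unordered pairs (i,j) with i<j and classify each by sign(x_j-x_i) * sign(y_j-y_i).
  (1,2):dx=-8,dy=-15->C; (1,3):dx=-2,dy=-2->C; (1,4):dx=+2,dy=-5->D; (1,5):dx=-5,dy=-10->C
  (1,6):dx=+3,dy=+1->C; (1,7):dx=-7,dy=-13->C; (1,8):dx=-4,dy=-7->C; (1,9):dx=-3,dy=-8->C
  (2,3):dx=+6,dy=+13->C; (2,4):dx=+10,dy=+10->C; (2,5):dx=+3,dy=+5->C; (2,6):dx=+11,dy=+16->C
  (2,7):dx=+1,dy=+2->C; (2,8):dx=+4,dy=+8->C; (2,9):dx=+5,dy=+7->C; (3,4):dx=+4,dy=-3->D
  (3,5):dx=-3,dy=-8->C; (3,6):dx=+5,dy=+3->C; (3,7):dx=-5,dy=-11->C; (3,8):dx=-2,dy=-5->C
  (3,9):dx=-1,dy=-6->C; (4,5):dx=-7,dy=-5->C; (4,6):dx=+1,dy=+6->C; (4,7):dx=-9,dy=-8->C
  (4,8):dx=-6,dy=-2->C; (4,9):dx=-5,dy=-3->C; (5,6):dx=+8,dy=+11->C; (5,7):dx=-2,dy=-3->C
  (5,8):dx=+1,dy=+3->C; (5,9):dx=+2,dy=+2->C; (6,7):dx=-10,dy=-14->C; (6,8):dx=-7,dy=-8->C
  (6,9):dx=-6,dy=-9->C; (7,8):dx=+3,dy=+6->C; (7,9):dx=+4,dy=+5->C; (8,9):dx=+1,dy=-1->D
Step 2: C = 33, D = 3, total pairs = 36.
Step 3: tau = (C - D)/(n(n-1)/2) = (33 - 3)/36 = 0.833333.
Step 4: Exact two-sided p-value (enumerate n! = 362880 permutations of y under H0): p = 0.000854.
Step 5: alpha = 0.05. reject H0.

tau_b = 0.8333 (C=33, D=3), p = 0.000854, reject H0.


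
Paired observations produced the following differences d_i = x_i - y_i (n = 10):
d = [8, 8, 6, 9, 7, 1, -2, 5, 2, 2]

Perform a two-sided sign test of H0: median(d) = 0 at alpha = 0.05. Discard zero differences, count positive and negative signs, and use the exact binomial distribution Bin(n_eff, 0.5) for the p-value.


Step 1: Discard zero differences. Original n = 10; n_eff = number of nonzero differences = 10.
Nonzero differences (with sign): +8, +8, +6, +9, +7, +1, -2, +5, +2, +2
Step 2: Count signs: positive = 9, negative = 1.
Step 3: Under H0: P(positive) = 0.5, so the number of positives S ~ Bin(10, 0.5).
Step 4: Two-sided exact p-value = sum of Bin(10,0.5) probabilities at or below the observed probability = 0.021484.
Step 5: alpha = 0.05. reject H0.

n_eff = 10, pos = 9, neg = 1, p = 0.021484, reject H0.


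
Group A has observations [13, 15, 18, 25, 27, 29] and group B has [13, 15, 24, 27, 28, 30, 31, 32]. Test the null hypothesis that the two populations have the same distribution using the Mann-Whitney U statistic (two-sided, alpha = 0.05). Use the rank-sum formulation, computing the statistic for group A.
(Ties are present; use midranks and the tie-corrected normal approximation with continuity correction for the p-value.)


Step 1: Combine and sort all 14 observations; assign midranks.
sorted (value, group): (13,X), (13,Y), (15,X), (15,Y), (18,X), (24,Y), (25,X), (27,X), (27,Y), (28,Y), (29,X), (30,Y), (31,Y), (32,Y)
ranks: 13->1.5, 13->1.5, 15->3.5, 15->3.5, 18->5, 24->6, 25->7, 27->8.5, 27->8.5, 28->10, 29->11, 30->12, 31->13, 32->14
Step 2: Rank sum for X: R1 = 1.5 + 3.5 + 5 + 7 + 8.5 + 11 = 36.5.
Step 3: U_X = R1 - n1(n1+1)/2 = 36.5 - 6*7/2 = 36.5 - 21 = 15.5.
       U_Y = n1*n2 - U_X = 48 - 15.5 = 32.5.
Step 4: Ties are present, so use the tie-corrected normal approximation (with continuity correction) for the p-value.
Step 5: p-value = 0.300101; compare to alpha = 0.05. fail to reject H0.

U_X = 15.5, p = 0.300101, fail to reject H0 at alpha = 0.05.


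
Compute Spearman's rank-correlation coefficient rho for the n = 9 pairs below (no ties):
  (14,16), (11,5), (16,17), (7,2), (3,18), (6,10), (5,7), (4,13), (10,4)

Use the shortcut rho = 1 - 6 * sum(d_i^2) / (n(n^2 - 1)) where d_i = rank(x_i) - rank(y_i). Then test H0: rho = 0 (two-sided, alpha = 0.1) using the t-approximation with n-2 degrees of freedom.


Step 1: Rank x and y separately (midranks; no ties here).
rank(x): 14->8, 11->7, 16->9, 7->5, 3->1, 6->4, 5->3, 4->2, 10->6
rank(y): 16->7, 5->3, 17->8, 2->1, 18->9, 10->5, 7->4, 13->6, 4->2
Step 2: d_i = R_x(i) - R_y(i); compute d_i^2.
  (8-7)^2=1, (7-3)^2=16, (9-8)^2=1, (5-1)^2=16, (1-9)^2=64, (4-5)^2=1, (3-4)^2=1, (2-6)^2=16, (6-2)^2=16
sum(d^2) = 132.
Step 3: rho = 1 - 6*132 / (9*(9^2 - 1)) = 1 - 792/720 = -0.100000.
Step 4: Under H0, t = rho * sqrt((n-2)/(1-rho^2)) = -0.2659 ~ t(7).
Step 5: Two-sided p-value from the t-distribution with 7 df = 0.797972.
Step 6: alpha = 0.1. fail to reject H0.

rho = -0.1000, p = 0.797972, fail to reject H0 at alpha = 0.1.


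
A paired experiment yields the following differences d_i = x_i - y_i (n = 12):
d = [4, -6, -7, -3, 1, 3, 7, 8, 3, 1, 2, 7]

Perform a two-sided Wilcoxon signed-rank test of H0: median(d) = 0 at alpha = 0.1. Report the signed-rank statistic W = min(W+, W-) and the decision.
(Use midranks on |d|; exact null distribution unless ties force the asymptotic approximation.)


Step 1: Drop any zero differences (none here) and take |d_i|.
|d| = [4, 6, 7, 3, 1, 3, 7, 8, 3, 1, 2, 7]
Step 2: Midrank |d_i| (ties get averaged ranks).
ranks: |4|->7, |6|->8, |7|->10, |3|->5, |1|->1.5, |3|->5, |7|->10, |8|->12, |3|->5, |1|->1.5, |2|->3, |7|->10
Step 3: Attach original signs; sum ranks with positive sign and with negative sign.
W+ = 7 + 1.5 + 5 + 10 + 12 + 5 + 1.5 + 3 + 10 = 55
W- = 8 + 10 + 5 = 23
(Check: W+ + W- = 78 should equal n(n+1)/2 = 78.)
Step 4: Test statistic W = min(W+, W-) = 23.
Step 5: Ties in |d|, so use the tie-corrected normal approximation.
        E[W] = n(n+1)/4 = 12*13/4 = 39.
        Tie groups: |d|=1 (t=2), |d|=3 (t=3), |d|=7 (t=3); sum(t^3 - t) = 54.
        Var[W] = n(n+1)(2n+1)/24 - sum(t^3-t)/48 = 3900/24 - 54/48 = 161.375.
        z = (W - E[W]) / sqrt(Var[W]) = (23 - 39) / 12.7033 = -1.2595.
        Two-sided p = 2*Phi(z) = 0.207846.
Step 6: alpha = 0.1. fail to reject H0.

W+ = 55, W- = 23, W = min = 23, p = 0.207846, fail to reject H0.


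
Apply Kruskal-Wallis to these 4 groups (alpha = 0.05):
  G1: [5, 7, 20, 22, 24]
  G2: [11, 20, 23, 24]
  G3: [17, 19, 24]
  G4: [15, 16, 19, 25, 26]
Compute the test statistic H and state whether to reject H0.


Step 1: Combine all N = 17 observations and assign midranks.
sorted (value, group, rank): (5,G1,1), (7,G1,2), (11,G2,3), (15,G4,4), (16,G4,5), (17,G3,6), (19,G3,7.5), (19,G4,7.5), (20,G1,9.5), (20,G2,9.5), (22,G1,11), (23,G2,12), (24,G1,14), (24,G2,14), (24,G3,14), (25,G4,16), (26,G4,17)
Step 2: Sum ranks within each group.
R_1 = 37.5 (n_1 = 5)
R_2 = 38.5 (n_2 = 4)
R_3 = 27.5 (n_3 = 3)
R_4 = 49.5 (n_4 = 5)
Step 3: H = 12/(N(N+1)) * sum(R_i^2/n_i) - 3(N+1)
     = 12/(17*18) * (37.5^2/5 + 38.5^2/4 + 27.5^2/3 + 49.5^2/5) - 3*18
     = 0.039216 * 1393.95 - 54
     = 0.664542.
Step 4: Ties present; correction factor C = 1 - 36/(17^3 - 17) = 0.992647. Corrected H = 0.664542 / 0.992647 = 0.669465.
Step 5: Under H0, H ~ chi^2(3); p-value = 0.880361.
Step 6: alpha = 0.05. fail to reject H0.

H = 0.6695, df = 3, p = 0.880361, fail to reject H0.
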